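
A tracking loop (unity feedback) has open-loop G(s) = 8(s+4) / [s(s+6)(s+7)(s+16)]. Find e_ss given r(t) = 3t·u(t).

63

The open loop has one pole at the origin → type 1 system.
K_v = lim_{s→0} s·G(s) = 8·4 / (6·7·16) = 1/21.
e_ss = 3/K_v = 3/(1/21) = 63.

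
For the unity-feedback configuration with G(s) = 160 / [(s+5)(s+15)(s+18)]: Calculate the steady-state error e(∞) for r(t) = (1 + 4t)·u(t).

infinity

The open loop has no poles at the origin → type 0 system. By superposition:
  • 1: e_ss = 1/(1+K_p) with K_p=16/135 → 135/151.
  • 4t: a type-0 system cannot track it, e_ss → ∞.
The unbounded component dominates.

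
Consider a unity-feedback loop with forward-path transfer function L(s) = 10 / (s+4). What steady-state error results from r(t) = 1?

2/7

No free integrators in L(s): this is a type 0 system.
K_p = lim_{s→0} L(s) = 10 / (4) = 2.5.
e_ss = 1/(1 + K_p) = 1/3.5 = 2/7.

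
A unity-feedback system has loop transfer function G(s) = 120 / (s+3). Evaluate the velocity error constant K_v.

0

The open loop has no poles at the origin → type 0 system.
K_v = lim_{s→0} s·G(s) = 0 (the extra factor of s kills the finite limit).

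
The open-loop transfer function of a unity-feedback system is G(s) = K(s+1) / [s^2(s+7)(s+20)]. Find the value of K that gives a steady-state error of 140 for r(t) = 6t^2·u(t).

12

Two free integrators in G(s): this is a type 2 system.
K_a = lim_{s→0} s^2·G(s) = K·1 / (7·20) = (1/140)·K.
e_ss = 12/K_a = 140 ⇒ K_a = 3/35 ⇒ K = (3/35)/(1/140) = 12.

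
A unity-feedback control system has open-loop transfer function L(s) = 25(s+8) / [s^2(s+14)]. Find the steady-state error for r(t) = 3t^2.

0.42

The open loop has two poles at the origin → type 2 system.
K_a = lim_{s→0} s^2·L(s) = 25·8 / (14) = 100/7.
r(t) = 3t^2 gives R(s) = 6/s^3.
e_ss = 6/K_a = 6/(100/7) = 0.42.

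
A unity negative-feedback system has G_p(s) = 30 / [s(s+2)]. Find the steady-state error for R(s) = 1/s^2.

System type = 1 (one pole at s=0).
K_v = lim_{s→0} s·G_p(s) = 30 / (2) = 15.
e_ss = 1/K_v = 1/15.

1/15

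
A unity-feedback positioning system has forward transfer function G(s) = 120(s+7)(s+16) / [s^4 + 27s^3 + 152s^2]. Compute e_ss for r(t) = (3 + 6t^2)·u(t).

Factoring s^2 from the denominator leaves a polynomial with constant term 152, so the system is type 2. By superposition:
  • 3: tracked with zero error.
  • 6t^2: e_ss = 12/K_a with K_a=1680/19 → 19/140.
Total e_ss = 19/140.

19/140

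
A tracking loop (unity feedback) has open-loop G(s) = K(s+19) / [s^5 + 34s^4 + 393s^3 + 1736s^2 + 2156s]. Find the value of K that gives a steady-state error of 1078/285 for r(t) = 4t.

120

Factoring s from the denominator leaves a polynomial with constant term 2156, so the system is type 1.
K_v = lim_{s→0} s·G(s) = K·19 / 2156 = (19/2156)·K.
e_ss = 4/K_v = 1078/285 ⇒ K_v = 570/539 ⇒ K = (570/539)/(19/2156) = 120.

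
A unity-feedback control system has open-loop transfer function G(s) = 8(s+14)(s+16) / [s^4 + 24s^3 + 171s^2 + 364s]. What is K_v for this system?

64/13

Factoring s from the denominator leaves a polynomial with constant term 364, so the system is type 1.
K_v = lim_{s→0} s·G(s) = 8·14·16 / 364 = 64/13.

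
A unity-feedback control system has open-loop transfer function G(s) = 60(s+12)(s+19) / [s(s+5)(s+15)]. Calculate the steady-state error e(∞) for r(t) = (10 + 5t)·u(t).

25/912

One free integrator in G(s): this is a type 1 system. By superposition:
  • 10: tracked with zero error.
  • 5t: e_ss = 5/K_v with K_v=182.4 → 25/912.
Total e_ss = 25/912.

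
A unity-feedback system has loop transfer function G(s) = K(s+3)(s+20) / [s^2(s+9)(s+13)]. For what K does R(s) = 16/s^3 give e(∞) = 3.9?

8

Two free integrators in G(s): this is a type 2 system.
K_a = lim_{s→0} s^2·G(s) = K·3·20 / (9·13) = (20/39)·K.
e_ss = 16/K_a = 3.9 ⇒ K_a = 160/39 ⇒ K = (160/39)/(20/39) = 8.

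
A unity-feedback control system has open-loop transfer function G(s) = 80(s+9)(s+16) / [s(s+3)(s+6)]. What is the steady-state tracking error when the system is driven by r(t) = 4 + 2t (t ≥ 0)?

1/320

The open loop has one pole at the origin → type 1 system. Taking each input component in turn:
  • 4: tracked with zero error.
  • 2t: e_ss = 2/K_v with K_v=640 → 1/320.
Total e_ss = 1/320.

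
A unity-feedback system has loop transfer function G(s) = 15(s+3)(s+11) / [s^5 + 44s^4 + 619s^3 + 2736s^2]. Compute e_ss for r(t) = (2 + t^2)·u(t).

Factoring s^2 from the denominator leaves a polynomial with constant term 2736, so the system is type 2. By superposition:
  • 2: tracked with zero error.
  • t^2: e_ss = 2/K_a with K_a=55/304 → 608/55.
Total e_ss = 608/55.

608/55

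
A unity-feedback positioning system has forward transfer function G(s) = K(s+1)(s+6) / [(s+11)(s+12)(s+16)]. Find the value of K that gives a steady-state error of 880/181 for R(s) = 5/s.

The open loop has no poles at the origin → type 0 system.
K_p = lim_{s→0} G(s) = K·1·6 / (11·12·16) = (1/352)·K.
e_ss = 5/(1 + K_p) = 880/181 ⇒ 1 + (1/352)·K = 181/176 ⇒ K = 10.

10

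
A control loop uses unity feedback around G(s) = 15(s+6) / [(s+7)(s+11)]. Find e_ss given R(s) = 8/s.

616/167

The open loop has no poles at the origin → type 0 system.
K_p = lim_{s→0} G(s) = 15·6 / (7·11) = 90/77.
e_ss = 8/(1 + K_p) = 8/(167/77) = 616/167.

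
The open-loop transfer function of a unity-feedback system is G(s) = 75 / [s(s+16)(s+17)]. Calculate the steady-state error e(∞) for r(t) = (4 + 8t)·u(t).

2176/75

The open loop has one pole at the origin → type 1 system. By superposition:
  • 4: tracked with zero error.
  • 8t: e_ss = 8/K_v with K_v=75/272 → 2176/75.
Total e_ss = 2176/75.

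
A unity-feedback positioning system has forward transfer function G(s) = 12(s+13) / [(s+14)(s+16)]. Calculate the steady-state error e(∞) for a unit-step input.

G(s) has no factors of s in the denominator, so the system is type 0.
K_p = lim_{s→0} G(s) = 12·13 / (14·16) = 39/56.
e_ss = 1/(1 + K_p) = 1/(95/56) = 56/95.

56/95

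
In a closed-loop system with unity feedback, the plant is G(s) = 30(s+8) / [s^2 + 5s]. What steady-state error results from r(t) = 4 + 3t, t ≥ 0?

0.0625

Lowest-order denominator term is 5s, so the open loop has 1 pole at the origin → type 1 system. Taking each input component in turn:
  • 4: tracked with zero error.
  • 3t: e_ss = 3/K_v with K_v=48 → 0.0625.
Total e_ss = 0.0625.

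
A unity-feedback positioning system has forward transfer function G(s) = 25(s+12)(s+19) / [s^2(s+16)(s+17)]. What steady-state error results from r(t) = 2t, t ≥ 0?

0

System type = 2 (two poles at s=0).
A type-2 system has K_v = ∞, so it tracks a ramp input with zero steady-state error.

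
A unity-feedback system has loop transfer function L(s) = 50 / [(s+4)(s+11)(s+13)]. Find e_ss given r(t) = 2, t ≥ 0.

572/311

System type = 0 (no poles at s=0).
K_p = lim_{s→0} L(s) = 50 / (4·11·13) = 25/286.
e_ss = 2/(1 + K_p) = 2/(311/286) = 572/311.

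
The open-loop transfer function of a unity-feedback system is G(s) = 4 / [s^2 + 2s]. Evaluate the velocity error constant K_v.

2

Factoring s from the denominator leaves a polynomial with constant term 2, so the system is type 1.
K_v = lim_{s→0} s·G(s) = 4 / 2 = 2.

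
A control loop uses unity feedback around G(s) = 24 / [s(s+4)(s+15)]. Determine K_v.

0.4

G(s) has one factor of s in the denominator, so the system is type 1.
K_v = lim_{s→0} s·G(s) = 24 / (4·15) = 0.4.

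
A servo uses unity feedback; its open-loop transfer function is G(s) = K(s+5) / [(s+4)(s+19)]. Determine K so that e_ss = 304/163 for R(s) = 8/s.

50

G(s) has no factors of s in the denominator, so the system is type 0.
K_p = lim_{s→0} G(s) = K·5 / (4·19) = (5/76)·K.
e_ss = 8/(1 + K_p) = 304/163 ⇒ 1 + (5/76)·K = 163/38 ⇒ K = 50.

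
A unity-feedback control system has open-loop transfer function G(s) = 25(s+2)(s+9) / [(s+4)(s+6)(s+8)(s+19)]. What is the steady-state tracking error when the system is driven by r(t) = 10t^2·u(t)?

No free integrators in G(s): this is a type 0 system.
For a type-0 system K_a = 0, so e_ss to a parabolic input is unbounded.

infinity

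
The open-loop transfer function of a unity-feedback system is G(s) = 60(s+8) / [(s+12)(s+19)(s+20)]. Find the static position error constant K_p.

System type = 0 (no poles at s=0).
K_p = lim_{s→0} G(s) = 60·8 / (12·19·20) = 2/19.

2/19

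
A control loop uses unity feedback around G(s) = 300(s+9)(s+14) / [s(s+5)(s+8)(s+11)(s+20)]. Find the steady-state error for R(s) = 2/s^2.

88/189

G(s) has one factor of s in the denominator, so the system is type 1.
K_v = lim_{s→0} s·G(s) = 300·9·14 / (5·8·11·20) = 189/44.
e_ss = 2/K_v = 2/(189/44) = 88/189.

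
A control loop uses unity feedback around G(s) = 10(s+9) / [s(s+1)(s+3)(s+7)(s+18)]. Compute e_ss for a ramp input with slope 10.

42

G(s) has one factor of s in the denominator, so the system is type 1.
K_v = lim_{s→0} s·G(s) = 10·9 / (1·3·7·18) = 5/21.
e_ss = 10/K_v = 10/(5/21) = 42.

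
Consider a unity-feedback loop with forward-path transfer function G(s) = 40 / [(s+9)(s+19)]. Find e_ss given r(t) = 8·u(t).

1368/211

System type = 0 (no poles at s=0).
K_p = lim_{s→0} G(s) = 40 / (9·19) = 40/171.
e_ss = 8/(1 + K_p) = 8/(211/171) = 1368/211.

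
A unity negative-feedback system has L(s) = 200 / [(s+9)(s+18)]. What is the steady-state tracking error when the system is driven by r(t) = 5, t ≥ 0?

405/181

No free integrators in L(s): this is a type 0 system.
K_p = lim_{s→0} L(s) = 200 / (9·18) = 100/81.
e_ss = 5/(1 + K_p) = 5/(181/81) = 405/181.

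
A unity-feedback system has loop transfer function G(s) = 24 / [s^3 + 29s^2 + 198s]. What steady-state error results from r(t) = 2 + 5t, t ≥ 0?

41.25

Lowest-order denominator term is 198s, so the open loop has 1 pole at the origin → type 1 system. By superposition:
  • 2: tracked with zero error.
  • 5t: e_ss = 5/K_v with K_v=4/33 → 41.25.
Total e_ss = 41.25.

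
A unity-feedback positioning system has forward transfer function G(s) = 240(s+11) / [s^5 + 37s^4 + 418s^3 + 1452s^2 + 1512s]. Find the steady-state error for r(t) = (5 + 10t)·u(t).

Lowest-order denominator term is 1512s, so the open loop has 1 pole at the origin → type 1 system. Treating each term separately:
  • 5: tracked with zero error.
  • 10t: e_ss = 10/K_v with K_v=110/63 → 63/11.
Total e_ss = 63/11.

63/11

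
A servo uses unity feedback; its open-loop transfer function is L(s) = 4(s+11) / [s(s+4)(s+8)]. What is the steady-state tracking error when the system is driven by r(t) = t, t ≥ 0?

8/11

The open loop has one pole at the origin → type 1 system.
K_v = lim_{s→0} s·L(s) = 4·11 / (4·8) = 1.375.
e_ss = 1/K_v = 1/1.375 = 8/11.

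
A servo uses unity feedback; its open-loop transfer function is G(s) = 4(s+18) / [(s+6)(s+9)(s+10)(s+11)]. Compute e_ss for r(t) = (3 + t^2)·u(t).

infinity

System type = 0 (no poles at s=0). By superposition:
  • 3: e_ss = 3/(1+K_p) with K_p=2/165 → 495/167.
  • t^2: a type-0 system cannot track it, e_ss → ∞.
The unbounded component dominates.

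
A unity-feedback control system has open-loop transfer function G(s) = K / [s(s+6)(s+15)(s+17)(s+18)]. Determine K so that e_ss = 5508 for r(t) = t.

G(s) has one factor of s in the denominator, so the system is type 1.
K_v = lim_{s→0} s·G(s) = K / (6·15·17·18) = (1/27540)·K.
e_ss = 1/K_v = 5508 ⇒ K_v = 1/5508 ⇒ K = (1/5508)/(1/27540) = 5.

5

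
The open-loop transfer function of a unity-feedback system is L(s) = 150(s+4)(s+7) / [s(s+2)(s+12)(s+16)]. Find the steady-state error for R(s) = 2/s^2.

32/175

L(s) has one factor of s in the denominator, so the system is type 1.
K_v = lim_{s→0} s·L(s) = 150·4·7 / (2·12·16) = 10.9375.
e_ss = 2/K_v = 2/10.9375 = 32/175.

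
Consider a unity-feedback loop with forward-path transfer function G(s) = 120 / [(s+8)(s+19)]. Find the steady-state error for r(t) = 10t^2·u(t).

System type = 0 (no poles at s=0).
For a type-0 system K_a = 0, so e_ss to a parabolic input is unbounded.

infinity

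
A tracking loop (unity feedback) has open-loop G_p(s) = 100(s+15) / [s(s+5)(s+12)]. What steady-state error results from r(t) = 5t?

System type = 1 (one pole at s=0).
K_v = lim_{s→0} s·G_p(s) = 100·15 / (5·12) = 25.
e_ss = 5/K_v = 5/25 = 0.2.

0.2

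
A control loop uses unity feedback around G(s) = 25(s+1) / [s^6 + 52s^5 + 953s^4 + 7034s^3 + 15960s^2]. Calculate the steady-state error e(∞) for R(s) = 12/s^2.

0

The denominator has no term below 15960s^2 — 2 poles at s=0, type 2.
K_v = ∞ for a type-2 system; e_ss to a ramp is zero.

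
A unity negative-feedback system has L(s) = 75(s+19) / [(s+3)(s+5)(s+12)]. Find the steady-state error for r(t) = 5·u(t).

60/107

The open loop has no poles at the origin → type 0 system.
K_p = lim_{s→0} L(s) = 75·19 / (3·5·12) = 95/12.
e_ss = 5/(1 + K_p) = 5/(107/12) = 60/107.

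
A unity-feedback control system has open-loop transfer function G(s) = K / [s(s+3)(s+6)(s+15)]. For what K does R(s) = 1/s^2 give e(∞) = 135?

G(s) has one factor of s in the denominator, so the system is type 1.
K_v = lim_{s→0} s·G(s) = K / (3·6·15) = (1/270)·K.
e_ss = 1/K_v = 135 ⇒ K_v = 1/135 ⇒ K = (1/135)/(1/270) = 2.

2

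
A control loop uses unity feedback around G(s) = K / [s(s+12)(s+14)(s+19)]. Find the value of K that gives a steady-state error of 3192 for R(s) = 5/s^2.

5

One free integrator in G(s): this is a type 1 system.
K_v = lim_{s→0} s·G(s) = K / (12·14·19) = (1/3192)·K.
e_ss = 5/K_v = 3192 ⇒ K_v = 5/3192 ⇒ K = (5/3192)/(1/3192) = 5.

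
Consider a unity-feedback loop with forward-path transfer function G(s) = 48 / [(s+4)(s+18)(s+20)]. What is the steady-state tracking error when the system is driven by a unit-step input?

System type = 0 (no poles at s=0).
K_p = lim_{s→0} G(s) = 48 / (4·18·20) = 1/30.
e_ss = 1/(1 + K_p) = 1/(31/30) = 30/31.

30/31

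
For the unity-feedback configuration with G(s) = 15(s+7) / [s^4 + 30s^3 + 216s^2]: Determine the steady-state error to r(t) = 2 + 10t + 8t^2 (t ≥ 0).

1152/35

The denominator has no term below 216s^2 — 2 poles at s=0, type 2. By superposition:
  • 2: tracked with zero error.
  • 10t: tracked with zero error.
  • 8t^2: e_ss = 16/K_a with K_a=35/72 → 1152/35.
Total e_ss = 1152/35.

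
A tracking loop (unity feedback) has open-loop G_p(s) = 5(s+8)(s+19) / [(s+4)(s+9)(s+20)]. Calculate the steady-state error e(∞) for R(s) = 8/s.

144/37

The open loop has no poles at the origin → type 0 system.
K_p = lim_{s→0} G_p(s) = 5·8·19 / (4·9·20) = 19/18.
e_ss = 8/(1 + K_p) = 8/(37/18) = 144/37.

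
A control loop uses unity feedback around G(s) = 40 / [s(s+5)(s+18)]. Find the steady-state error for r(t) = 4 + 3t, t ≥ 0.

System type = 1 (one pole at s=0). Treating each term separately:
  • 4: tracked with zero error.
  • 3t: e_ss = 3/K_v with K_v=4/9 → 6.75.
Total e_ss = 6.75.

6.75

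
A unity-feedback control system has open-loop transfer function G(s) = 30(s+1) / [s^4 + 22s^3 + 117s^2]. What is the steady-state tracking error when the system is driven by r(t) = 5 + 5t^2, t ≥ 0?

39

The denominator has no term below 117s^2 — 2 poles at s=0, type 2. By superposition:
  • 5: tracked with zero error.
  • 5t^2: e_ss = 10/K_a with K_a=10/39 → 39.
Total e_ss = 39.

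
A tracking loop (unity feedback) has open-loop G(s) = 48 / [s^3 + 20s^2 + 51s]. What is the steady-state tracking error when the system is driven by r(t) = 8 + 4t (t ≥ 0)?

4.25

The denominator has no term below 51s — 1 pole at s=0, type 1. Taking each input component in turn:
  • 8: tracked with zero error.
  • 4t: e_ss = 4/K_v with K_v=16/17 → 4.25.
Total e_ss = 4.25.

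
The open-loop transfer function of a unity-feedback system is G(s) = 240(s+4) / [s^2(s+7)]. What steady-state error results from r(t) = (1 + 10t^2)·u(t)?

Two free integrators in G(s): this is a type 2 system. Treating each term separately:
  • 1: tracked with zero error.
  • 10t^2: e_ss = 20/K_a with K_a=960/7 → 7/48.
Total e_ss = 7/48.

7/48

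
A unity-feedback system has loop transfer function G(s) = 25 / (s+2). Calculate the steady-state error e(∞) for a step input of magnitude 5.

G(s) has no factors of s in the denominator, so the system is type 0.
K_p = lim_{s→0} G(s) = 25 / (2) = 12.5.
e_ss = 5/(1 + K_p) = 5/13.5 = 10/27.

10/27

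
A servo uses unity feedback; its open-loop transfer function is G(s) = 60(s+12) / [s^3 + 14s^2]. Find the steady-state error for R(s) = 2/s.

0

Factoring s^2 from the denominator leaves a polynomial with constant term 14, so the system is type 2.
K_p = ∞ for a type-2 system; e_ss to a step is zero.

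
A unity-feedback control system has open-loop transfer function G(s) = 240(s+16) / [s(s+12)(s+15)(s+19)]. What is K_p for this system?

K_p = lim_{s→0} G(s); with 1 pole at the origin the limit diverges, so K_p = ∞.

infinity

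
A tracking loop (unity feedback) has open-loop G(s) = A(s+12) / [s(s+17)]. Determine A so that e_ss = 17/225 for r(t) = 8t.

150

System type = 1 (one pole at s=0).
K_v = lim_{s→0} s·G(s) = A·12 / (17) = (12/17)·A.
e_ss = 8/K_v = 17/225 ⇒ K_v = 1800/17 ⇒ A = (1800/17)/(12/17) = 150.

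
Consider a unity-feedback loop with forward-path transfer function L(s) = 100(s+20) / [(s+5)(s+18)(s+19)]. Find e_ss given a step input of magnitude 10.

The open loop has no poles at the origin → type 0 system.
K_p = lim_{s→0} L(s) = 100·20 / (5·18·19) = 200/171.
e_ss = 10/(1 + K_p) = 10/(371/171) = 1710/371.

1710/371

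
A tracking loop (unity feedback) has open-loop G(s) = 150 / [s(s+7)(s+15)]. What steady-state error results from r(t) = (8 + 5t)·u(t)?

3.5

The open loop has one pole at the origin → type 1 system. Treating each term separately:
  • 8: tracked with zero error.
  • 5t: e_ss = 5/K_v with K_v=10/7 → 3.5.
Total e_ss = 3.5.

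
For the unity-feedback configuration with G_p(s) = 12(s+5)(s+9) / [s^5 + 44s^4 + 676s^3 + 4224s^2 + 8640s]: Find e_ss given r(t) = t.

16

Lowest-order denominator term is 8640s, so the open loop has 1 pole at the origin → type 1 system.
K_v = lim_{s→0} s·G_p(s) = 12·5·9 / 8640 = 0.0625.
e_ss = 1/K_v = 1/0.0625 = 16.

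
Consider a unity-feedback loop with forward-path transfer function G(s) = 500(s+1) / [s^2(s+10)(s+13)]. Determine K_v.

infinity

K_v = lim_{s→0} s·G(s); with 2 poles at the origin the limit diverges, so K_v = ∞.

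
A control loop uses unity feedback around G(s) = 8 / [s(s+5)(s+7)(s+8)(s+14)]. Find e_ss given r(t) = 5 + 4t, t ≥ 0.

1960

The open loop has one pole at the origin → type 1 system. Treating each term separately:
  • 5: tracked with zero error.
  • 4t: e_ss = 4/K_v with K_v=1/490 → 1960.
Total e_ss = 1960.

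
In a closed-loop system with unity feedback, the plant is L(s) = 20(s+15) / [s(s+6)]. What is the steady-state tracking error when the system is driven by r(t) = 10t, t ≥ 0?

System type = 1 (one pole at s=0).
K_v = lim_{s→0} s·L(s) = 20·15 / (6) = 50.
e_ss = 10/K_v = 10/50 = 0.2.

0.2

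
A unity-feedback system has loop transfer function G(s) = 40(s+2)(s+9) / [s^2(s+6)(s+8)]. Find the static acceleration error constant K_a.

The open loop has two poles at the origin → type 2 system.
K_a = lim_{s→0} s^2·G(s) = 40·2·9 / (6·8) = 15.

15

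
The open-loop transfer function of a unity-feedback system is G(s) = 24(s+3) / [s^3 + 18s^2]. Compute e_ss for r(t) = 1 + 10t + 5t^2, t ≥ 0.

Lowest-order denominator term is 18s^2, so the open loop has 2 poles at the origin → type 2 system. By superposition:
  • 1: tracked with zero error.
  • 10t: tracked with zero error.
  • 5t^2: e_ss = 10/K_a with K_a=4 → 2.5.
Total e_ss = 2.5.

2.5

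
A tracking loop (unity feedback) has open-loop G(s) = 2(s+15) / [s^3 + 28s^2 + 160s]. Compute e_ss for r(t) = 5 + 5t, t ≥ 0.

80/3

Factoring s from the denominator leaves a polynomial with constant term 160, so the system is type 1. Treating each term separately:
  • 5: tracked with zero error.
  • 5t: e_ss = 5/K_v with K_v=0.1875 → 80/3.
Total e_ss = 80/3.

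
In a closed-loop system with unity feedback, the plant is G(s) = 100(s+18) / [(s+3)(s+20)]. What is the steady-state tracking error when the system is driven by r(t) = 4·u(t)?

4/31

No free integrators in G(s): this is a type 0 system.
K_p = lim_{s→0} G(s) = 100·18 / (3·20) = 30.
e_ss = 4/(1 + K_p) = 4/31.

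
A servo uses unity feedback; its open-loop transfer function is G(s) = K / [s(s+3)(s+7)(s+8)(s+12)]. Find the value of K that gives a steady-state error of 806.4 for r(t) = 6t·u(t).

15

G(s) has one factor of s in the denominator, so the system is type 1.
K_v = lim_{s→0} s·G(s) = K / (3·7·8·12) = (1/2016)·K.
e_ss = 6/K_v = 806.4 ⇒ K_v = 5/672 ⇒ K = (5/672)/(1/2016) = 15.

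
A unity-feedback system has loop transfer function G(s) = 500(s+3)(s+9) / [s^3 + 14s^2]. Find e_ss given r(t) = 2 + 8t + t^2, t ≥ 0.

7/3375

The denominator has no term below 14s^2 — 2 poles at s=0, type 2. Treating each term separately:
  • 2: tracked with zero error.
  • 8t: tracked with zero error.
  • t^2: e_ss = 2/K_a with K_a=6750/7 → 7/3375.
Total e_ss = 7/3375.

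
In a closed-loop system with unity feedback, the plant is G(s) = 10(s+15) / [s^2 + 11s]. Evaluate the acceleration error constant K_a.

0

Lowest-order denominator term is 11s, so the open loop has 1 pole at the origin → type 1 system.
K_a = lim_{s→0} s^2·G(s) = 0 (the extra factor of s kills the finite limit).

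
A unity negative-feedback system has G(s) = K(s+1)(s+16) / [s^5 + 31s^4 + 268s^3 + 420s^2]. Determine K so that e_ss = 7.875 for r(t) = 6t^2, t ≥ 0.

The denominator has no term below 420s^2 — 2 poles at s=0, type 2.
K_a = lim_{s→0} s^2·G(s) = K·1·16 / 420 = (4/105)·K.
e_ss = 12/K_a = 7.875 ⇒ K_a = 32/21 ⇒ K = (32/21)/(4/105) = 40.

40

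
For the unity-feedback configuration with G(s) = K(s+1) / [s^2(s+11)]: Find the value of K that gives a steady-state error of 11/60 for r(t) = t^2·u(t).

120

The open loop has two poles at the origin → type 2 system.
K_a = lim_{s→0} s^2·G(s) = K·1 / (11) = (1/11)·K.
e_ss = 2/K_a = 11/60 ⇒ K_a = 120/11 ⇒ K = (120/11)/(1/11) = 120.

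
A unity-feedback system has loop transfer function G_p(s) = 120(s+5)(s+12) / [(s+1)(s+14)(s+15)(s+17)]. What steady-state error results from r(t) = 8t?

infinity

System type = 0 (no poles at s=0).
K_v = lim_{s→0} s·G_p(s) = 0; the steady-state error to this ramp input grows without bound.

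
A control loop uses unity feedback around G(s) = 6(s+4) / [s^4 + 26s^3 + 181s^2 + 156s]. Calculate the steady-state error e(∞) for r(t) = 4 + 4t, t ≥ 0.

26

Lowest-order denominator term is 156s, so the open loop has 1 pole at the origin → type 1 system. Treating each term separately:
  • 4: tracked with zero error.
  • 4t: e_ss = 4/K_v with K_v=2/13 → 26.
Total e_ss = 26.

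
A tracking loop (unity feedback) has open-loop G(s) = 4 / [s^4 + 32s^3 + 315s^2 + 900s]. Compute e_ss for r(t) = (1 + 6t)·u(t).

Lowest-order denominator term is 900s, so the open loop has 1 pole at the origin → type 1 system. Treating each term separately:
  • 1: tracked with zero error.
  • 6t: e_ss = 6/K_v with K_v=1/225 → 1350.
Total e_ss = 1350.

1350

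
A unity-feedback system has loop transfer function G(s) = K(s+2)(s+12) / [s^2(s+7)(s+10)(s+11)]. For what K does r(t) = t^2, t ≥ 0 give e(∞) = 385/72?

The open loop has two poles at the origin → type 2 system.
K_a = lim_{s→0} s^2·G(s) = K·2·12 / (7·10·11) = (12/385)·K.
e_ss = 2/K_a = 385/72 ⇒ K_a = 144/385 ⇒ K = (144/385)/(12/385) = 12.

12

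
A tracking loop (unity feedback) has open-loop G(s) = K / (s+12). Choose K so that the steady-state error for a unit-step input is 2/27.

150

G(s) has no factors of s in the denominator, so the system is type 0.
K_p = lim_{s→0} G(s) = K / (12) = (1/12)·K.
e_ss = 1/(1 + K_p) = 2/27 ⇒ 1 + (1/12)·K = 13.5 ⇒ K = 150.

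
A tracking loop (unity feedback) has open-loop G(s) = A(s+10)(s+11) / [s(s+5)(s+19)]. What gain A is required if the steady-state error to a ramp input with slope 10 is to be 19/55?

System type = 1 (one pole at s=0).
K_v = lim_{s→0} s·G(s) = A·10·11 / (5·19) = (22/19)·A.
e_ss = 10/K_v = 19/55 ⇒ K_v = 550/19 ⇒ A = (550/19)/(22/19) = 25.

25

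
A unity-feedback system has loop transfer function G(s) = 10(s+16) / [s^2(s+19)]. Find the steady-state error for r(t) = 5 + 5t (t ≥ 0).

0

G(s) has two factors of s in the denominator, so the system is type 2. Taking each input component in turn:
  • 5: tracked with zero error.
  • 5t: tracked with zero error.
Total e_ss = 0.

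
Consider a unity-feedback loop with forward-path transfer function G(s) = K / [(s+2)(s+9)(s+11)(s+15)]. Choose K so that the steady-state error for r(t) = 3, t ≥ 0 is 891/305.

80

System type = 0 (no poles at s=0).
K_p = lim_{s→0} G(s) = K / (2·9·11·15) = (1/2970)·K.
e_ss = 3/(1 + K_p) = 891/305 ⇒ 1 + (1/2970)·K = 305/297 ⇒ K = 80.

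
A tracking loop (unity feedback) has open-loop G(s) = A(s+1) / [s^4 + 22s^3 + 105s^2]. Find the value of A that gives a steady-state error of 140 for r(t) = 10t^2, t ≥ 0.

15

Factoring s^2 from the denominator leaves a polynomial with constant term 105, so the system is type 2.
K_a = lim_{s→0} s^2·G(s) = A·1 / 105 = (1/105)·A.
e_ss = 20/K_a = 140 ⇒ K_a = 1/7 ⇒ A = (1/7)/(1/105) = 15.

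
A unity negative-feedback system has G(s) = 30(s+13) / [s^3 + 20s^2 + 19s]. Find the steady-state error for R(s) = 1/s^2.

The denominator has no term below 19s — 1 pole at s=0, type 1.
K_v = lim_{s→0} s·G(s) = 30·13 / 19 = 390/19.
e_ss = 1/K_v = 1/(390/19) = 19/390.

19/390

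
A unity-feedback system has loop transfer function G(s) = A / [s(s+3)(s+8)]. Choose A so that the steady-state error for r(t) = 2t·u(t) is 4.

12

One free integrator in G(s): this is a type 1 system.
K_v = lim_{s→0} s·G(s) = A / (3·8) = (1/24)·A.
e_ss = 2/K_v = 4 ⇒ K_v = 0.5 ⇒ A = 0.5/(1/24) = 12.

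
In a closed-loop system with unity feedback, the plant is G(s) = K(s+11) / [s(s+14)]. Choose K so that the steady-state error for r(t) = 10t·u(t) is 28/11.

5

One free integrator in G(s): this is a type 1 system.
K_v = lim_{s→0} s·G(s) = K·11 / (14) = (11/14)·K.
e_ss = 10/K_v = 28/11 ⇒ K_v = 55/14 ⇒ K = (55/14)/(11/14) = 5.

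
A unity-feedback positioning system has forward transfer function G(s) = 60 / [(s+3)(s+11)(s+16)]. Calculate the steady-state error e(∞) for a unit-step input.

44/49

G(s) has no factors of s in the denominator, so the system is type 0.
K_p = lim_{s→0} G(s) = 60 / (3·11·16) = 5/44.
e_ss = 1/(1 + K_p) = 1/(49/44) = 44/49.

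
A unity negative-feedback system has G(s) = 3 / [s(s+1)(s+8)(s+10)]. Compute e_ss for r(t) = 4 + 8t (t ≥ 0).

The open loop has one pole at the origin → type 1 system. By superposition:
  • 4: tracked with zero error.
  • 8t: e_ss = 8/K_v with K_v=0.0375 → 640/3.
Total e_ss = 640/3.

640/3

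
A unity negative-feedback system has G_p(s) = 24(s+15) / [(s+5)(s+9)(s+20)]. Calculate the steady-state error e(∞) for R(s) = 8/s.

40/7

The open loop has no poles at the origin → type 0 system.
K_p = lim_{s→0} G_p(s) = 24·15 / (5·9·20) = 0.4.
e_ss = 8/(1 + K_p) = 8/1.4 = 40/7.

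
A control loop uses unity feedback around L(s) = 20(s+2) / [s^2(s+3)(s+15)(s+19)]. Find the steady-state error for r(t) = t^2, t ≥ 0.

42.75

L(s) has two factors of s in the denominator, so the system is type 2.
K_a = lim_{s→0} s^2·L(s) = 20·2 / (3·15·19) = 8/171.
r(t) = t^2 gives R(s) = 2/s^3.
e_ss = 2/K_a = 2/(8/171) = 42.75.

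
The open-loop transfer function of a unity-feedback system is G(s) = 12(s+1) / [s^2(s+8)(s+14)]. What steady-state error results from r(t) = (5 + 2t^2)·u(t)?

G(s) has two factors of s in the denominator, so the system is type 2. By superposition:
  • 5: tracked with zero error.
  • 2t^2: e_ss = 4/K_a with K_a=3/28 → 112/3.
Total e_ss = 112/3.

112/3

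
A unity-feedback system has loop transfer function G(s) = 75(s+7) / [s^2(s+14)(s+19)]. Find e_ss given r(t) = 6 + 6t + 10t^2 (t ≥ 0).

152/15

G(s) has two factors of s in the denominator, so the system is type 2. By superposition:
  • 6: tracked with zero error.
  • 6t: tracked with zero error.
  • 10t^2: e_ss = 20/K_a with K_a=75/38 → 152/15.
Total e_ss = 152/15.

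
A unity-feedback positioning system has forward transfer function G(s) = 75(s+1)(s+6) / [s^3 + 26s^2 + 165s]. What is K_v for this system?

The denominator has no term below 165s — 1 pole at s=0, type 1.
K_v = lim_{s→0} s·G(s) = 75·1·6 / 165 = 30/11.

30/11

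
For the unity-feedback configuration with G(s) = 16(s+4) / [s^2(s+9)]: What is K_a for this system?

64/9

The open loop has two poles at the origin → type 2 system.
K_a = lim_{s→0} s^2·G(s) = 16·4 / (9) = 64/9.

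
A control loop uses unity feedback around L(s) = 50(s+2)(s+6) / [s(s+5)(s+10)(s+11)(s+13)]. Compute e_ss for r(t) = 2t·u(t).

143/6

One free integrator in L(s): this is a type 1 system.
K_v = lim_{s→0} s·L(s) = 50·2·6 / (5·10·11·13) = 12/143.
e_ss = 2/K_v = 2/(12/143) = 143/6.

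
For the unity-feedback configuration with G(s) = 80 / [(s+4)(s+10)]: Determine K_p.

The open loop has no poles at the origin → type 0 system.
K_p = lim_{s→0} G(s) = 80 / (4·10) = 2.

2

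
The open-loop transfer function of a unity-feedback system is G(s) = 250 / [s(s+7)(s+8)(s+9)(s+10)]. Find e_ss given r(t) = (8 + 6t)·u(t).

120.96

G(s) has one factor of s in the denominator, so the system is type 1. Taking each input component in turn:
  • 8: tracked with zero error.
  • 6t: e_ss = 6/K_v with K_v=25/504 → 120.96.
Total e_ss = 120.96.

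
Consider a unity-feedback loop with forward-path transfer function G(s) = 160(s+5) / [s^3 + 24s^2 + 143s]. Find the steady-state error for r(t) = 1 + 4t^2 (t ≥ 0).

infinity

Factoring s from the denominator leaves a polynomial with constant term 143, so the system is type 1. By superposition:
  • 1: tracked with zero error.
  • 4t^2: a type-1 system cannot track it, e_ss → ∞.
The unbounded component dominates.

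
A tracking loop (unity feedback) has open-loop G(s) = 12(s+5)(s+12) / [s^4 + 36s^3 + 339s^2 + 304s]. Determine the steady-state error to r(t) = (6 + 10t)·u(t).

38/9

The denominator has no term below 304s — 1 pole at s=0, type 1. By superposition:
  • 6: tracked with zero error.
  • 10t: e_ss = 10/K_v with K_v=45/19 → 38/9.
Total e_ss = 38/9.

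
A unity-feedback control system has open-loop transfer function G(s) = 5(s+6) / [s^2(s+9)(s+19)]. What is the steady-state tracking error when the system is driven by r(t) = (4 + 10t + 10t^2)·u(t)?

System type = 2 (two poles at s=0). Taking each input component in turn:
  • 4: tracked with zero error.
  • 10t: tracked with zero error.
  • 10t^2: e_ss = 20/K_a with K_a=10/57 → 114.
Total e_ss = 114.

114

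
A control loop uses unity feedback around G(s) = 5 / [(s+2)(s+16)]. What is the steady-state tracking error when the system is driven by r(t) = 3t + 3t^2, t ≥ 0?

infinity

G(s) has no factors of s in the denominator, so the system is type 0. By superposition:
  • 3t: a type-0 system cannot track it, e_ss → ∞.
  • 3t^2: a type-0 system cannot track it, e_ss → ∞.
The unbounded component dominates.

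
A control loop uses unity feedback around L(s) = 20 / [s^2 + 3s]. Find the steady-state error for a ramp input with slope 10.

1.5

Lowest-order denominator term is 3s, so the open loop has 1 pole at the origin → type 1 system.
K_v = lim_{s→0} s·L(s) = 20 / 3 = 20/3.
e_ss = 10/K_v = 10/(20/3) = 1.5.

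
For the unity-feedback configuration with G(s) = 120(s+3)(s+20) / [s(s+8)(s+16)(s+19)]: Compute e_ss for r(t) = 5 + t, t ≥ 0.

76/225

One free integrator in G(s): this is a type 1 system. By superposition:
  • 5: tracked with zero error.
  • t: e_ss = 1/K_v with K_v=225/76 → 76/225.
Total e_ss = 76/225.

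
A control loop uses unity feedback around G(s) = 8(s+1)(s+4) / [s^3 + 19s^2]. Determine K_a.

32/19

The denominator has no term below 19s^2 — 2 poles at s=0, type 2.
K_a = lim_{s→0} s^2·G(s) = 8·1·4 / 19 = 32/19.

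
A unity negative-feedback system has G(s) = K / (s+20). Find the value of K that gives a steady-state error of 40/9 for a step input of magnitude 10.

G(s) has no factors of s in the denominator, so the system is type 0.
K_p = lim_{s→0} G(s) = K / (20) = 0.05·K.
e_ss = 10/(1 + K_p) = 40/9 ⇒ 1 + 0.05·K = 2.25 ⇒ K = 25.

25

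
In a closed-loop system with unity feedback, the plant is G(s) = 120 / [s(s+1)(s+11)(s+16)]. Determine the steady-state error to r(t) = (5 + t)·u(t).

22/15

G(s) has one factor of s in the denominator, so the system is type 1. By superposition:
  • 5: tracked with zero error.
  • t: e_ss = 1/K_v with K_v=15/22 → 22/15.
Total e_ss = 22/15.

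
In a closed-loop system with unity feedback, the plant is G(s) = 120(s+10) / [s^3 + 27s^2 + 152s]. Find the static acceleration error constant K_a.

Lowest-order denominator term is 152s, so the open loop has 1 pole at the origin → type 1 system.
K_a = lim_{s→0} s^2·G(s) = 0 (the extra factor of s kills the finite limit).

0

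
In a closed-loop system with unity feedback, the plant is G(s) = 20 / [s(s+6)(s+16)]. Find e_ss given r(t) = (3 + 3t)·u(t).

14.4

System type = 1 (one pole at s=0). By superposition:
  • 3: tracked with zero error.
  • 3t: e_ss = 3/K_v with K_v=5/24 → 14.4.
Total e_ss = 14.4.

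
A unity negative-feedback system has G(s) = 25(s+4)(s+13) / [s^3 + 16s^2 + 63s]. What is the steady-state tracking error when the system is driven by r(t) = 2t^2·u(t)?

infinity

Lowest-order denominator term is 63s, so the open loop has 1 pole at the origin → type 1 system.
For a type-1 system K_a = 0, so e_ss to a parabolic input is unbounded.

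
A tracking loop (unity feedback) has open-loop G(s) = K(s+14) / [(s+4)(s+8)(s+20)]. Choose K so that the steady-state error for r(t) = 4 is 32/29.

120

System type = 0 (no poles at s=0).
K_p = lim_{s→0} G(s) = K·14 / (4·8·20) = (7/320)·K.
e_ss = 4/(1 + K_p) = 32/29 ⇒ 1 + (7/320)·K = 3.625 ⇒ K = 120.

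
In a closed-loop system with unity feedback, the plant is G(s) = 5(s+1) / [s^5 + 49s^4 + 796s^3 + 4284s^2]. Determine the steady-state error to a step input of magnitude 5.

The denominator has no term below 4284s^2 — 2 poles at s=0, type 2.
K_p = ∞ for a type-2 system; e_ss to a step is zero.

0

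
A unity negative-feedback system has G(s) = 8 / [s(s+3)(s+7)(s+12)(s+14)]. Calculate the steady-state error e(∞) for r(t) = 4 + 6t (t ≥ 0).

2646

The open loop has one pole at the origin → type 1 system. Taking each input component in turn:
  • 4: tracked with zero error.
  • 6t: e_ss = 6/K_v with K_v=1/441 → 2646.
Total e_ss = 2646.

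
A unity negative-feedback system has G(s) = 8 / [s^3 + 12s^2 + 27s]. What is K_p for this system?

infinity

K_p = lim_{s→0} G(s); with 1 pole at the origin the limit diverges, so K_p = ∞.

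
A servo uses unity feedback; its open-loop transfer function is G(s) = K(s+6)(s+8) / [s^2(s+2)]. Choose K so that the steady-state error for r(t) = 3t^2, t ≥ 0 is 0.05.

5

The open loop has two poles at the origin → type 2 system.
K_a = lim_{s→0} s^2·G(s) = K·6·8 / (2) = 24·K.
e_ss = 6/K_a = 0.05 ⇒ K_a = 120 ⇒ K = 120/24 = 5.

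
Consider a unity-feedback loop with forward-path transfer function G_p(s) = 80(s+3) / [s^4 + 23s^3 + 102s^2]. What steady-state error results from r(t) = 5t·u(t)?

Lowest-order denominator term is 102s^2, so the open loop has 2 poles at the origin → type 2 system.
A type-2 system has K_v = ∞, so it tracks a ramp input with zero steady-state error.

0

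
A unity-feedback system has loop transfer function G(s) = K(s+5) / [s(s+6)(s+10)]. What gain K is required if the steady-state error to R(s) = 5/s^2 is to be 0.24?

System type = 1 (one pole at s=0).
K_v = lim_{s→0} s·G(s) = K·5 / (6·10) = (1/12)·K.
e_ss = 5/K_v = 0.24 ⇒ K_v = 125/6 ⇒ K = (125/6)/(1/12) = 250.

250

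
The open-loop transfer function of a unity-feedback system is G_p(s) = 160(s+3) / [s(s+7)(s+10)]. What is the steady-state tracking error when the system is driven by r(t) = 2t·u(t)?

System type = 1 (one pole at s=0).
K_v = lim_{s→0} s·G_p(s) = 160·3 / (7·10) = 48/7.
e_ss = 2/K_v = 2/(48/7) = 7/24.

7/24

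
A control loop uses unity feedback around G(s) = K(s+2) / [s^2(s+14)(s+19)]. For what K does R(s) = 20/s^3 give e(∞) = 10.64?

250

System type = 2 (two poles at s=0).
K_a = lim_{s→0} s^2·G(s) = K·2 / (14·19) = (1/133)·K.
e_ss = 20/K_a = 10.64 ⇒ K_a = 250/133 ⇒ K = (250/133)/(1/133) = 250.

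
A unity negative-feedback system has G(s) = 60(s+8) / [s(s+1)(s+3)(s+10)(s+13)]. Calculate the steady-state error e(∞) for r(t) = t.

0.8125

G(s) has one factor of s in the denominator, so the system is type 1.
K_v = lim_{s→0} s·G(s) = 60·8 / (1·3·10·13) = 16/13.
e_ss = 1/K_v = 1/(16/13) = 0.8125.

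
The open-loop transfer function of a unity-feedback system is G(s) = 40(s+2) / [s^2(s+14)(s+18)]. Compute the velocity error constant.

infinity

K_v = lim_{s→0} s·G(s); with 2 poles at the origin the limit diverges, so K_v = ∞.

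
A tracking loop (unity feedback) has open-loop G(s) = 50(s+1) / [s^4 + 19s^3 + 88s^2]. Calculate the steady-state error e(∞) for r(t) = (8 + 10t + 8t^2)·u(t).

28.16

Lowest-order denominator term is 88s^2, so the open loop has 2 poles at the origin → type 2 system. Taking each input component in turn:
  • 8: tracked with zero error.
  • 10t: tracked with zero error.
  • 8t^2: e_ss = 16/K_a with K_a=25/44 → 28.16.
Total e_ss = 28.16.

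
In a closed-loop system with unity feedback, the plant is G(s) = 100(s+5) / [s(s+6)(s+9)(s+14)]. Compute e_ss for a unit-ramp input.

1.512

One free integrator in G(s): this is a type 1 system.
K_v = lim_{s→0} s·G(s) = 100·5 / (6·9·14) = 125/189.
e_ss = 1/K_v = 1/(125/189) = 1.512.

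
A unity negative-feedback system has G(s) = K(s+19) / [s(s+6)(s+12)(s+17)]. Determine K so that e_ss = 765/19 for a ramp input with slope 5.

G(s) has one factor of s in the denominator, so the system is type 1.
K_v = lim_{s→0} s·G(s) = K·19 / (6·12·17) = (19/1224)·K.
e_ss = 5/K_v = 765/19 ⇒ K_v = 19/153 ⇒ K = (19/153)/(19/1224) = 8.

8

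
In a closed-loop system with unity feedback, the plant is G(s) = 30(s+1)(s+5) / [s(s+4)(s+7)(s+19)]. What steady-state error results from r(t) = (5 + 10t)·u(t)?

One free integrator in G(s): this is a type 1 system. Taking each input component in turn:
  • 5: tracked with zero error.
  • 10t: e_ss = 10/K_v with K_v=75/266 → 532/15.
Total e_ss = 532/15.

532/15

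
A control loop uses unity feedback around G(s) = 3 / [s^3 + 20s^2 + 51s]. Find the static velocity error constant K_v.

The denominator has no term below 51s — 1 pole at s=0, type 1.
K_v = lim_{s→0} s·G(s) = 3 / 51 = 1/17.

1/17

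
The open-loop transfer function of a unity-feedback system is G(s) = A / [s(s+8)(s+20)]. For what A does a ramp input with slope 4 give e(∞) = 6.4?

The open loop has one pole at the origin → type 1 system.
K_v = lim_{s→0} s·G(s) = A / (8·20) = (1/160)·A.
e_ss = 4/K_v = 6.4 ⇒ K_v = 0.625 ⇒ A = 0.625/(1/160) = 100.

100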